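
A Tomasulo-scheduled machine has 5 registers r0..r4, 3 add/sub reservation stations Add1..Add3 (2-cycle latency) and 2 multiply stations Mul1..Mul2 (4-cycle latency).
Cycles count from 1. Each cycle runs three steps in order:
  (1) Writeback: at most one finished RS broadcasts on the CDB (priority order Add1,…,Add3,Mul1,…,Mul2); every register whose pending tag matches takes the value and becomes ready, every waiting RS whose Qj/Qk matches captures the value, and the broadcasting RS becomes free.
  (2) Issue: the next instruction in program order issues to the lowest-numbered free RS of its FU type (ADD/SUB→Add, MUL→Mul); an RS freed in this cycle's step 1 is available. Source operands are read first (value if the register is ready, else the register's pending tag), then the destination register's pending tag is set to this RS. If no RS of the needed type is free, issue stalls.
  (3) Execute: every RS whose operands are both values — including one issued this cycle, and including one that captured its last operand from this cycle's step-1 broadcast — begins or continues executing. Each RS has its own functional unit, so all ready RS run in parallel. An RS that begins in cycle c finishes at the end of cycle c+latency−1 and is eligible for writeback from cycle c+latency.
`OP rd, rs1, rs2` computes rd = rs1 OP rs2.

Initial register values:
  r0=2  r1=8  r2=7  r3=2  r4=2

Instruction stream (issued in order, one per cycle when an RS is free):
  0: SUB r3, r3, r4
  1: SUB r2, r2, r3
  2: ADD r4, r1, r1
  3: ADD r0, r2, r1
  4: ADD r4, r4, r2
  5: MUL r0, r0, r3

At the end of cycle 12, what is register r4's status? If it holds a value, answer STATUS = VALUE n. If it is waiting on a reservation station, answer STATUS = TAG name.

c1: issue SUB r3<-Add1 | r0:2,r1:8,r2:7,r3:Add1,r4:2
c2: issue SUB r2<-Add2 | r0:2,r1:8,r2:Add2,r3:Add1,r4:2
c3: CDB Add1=0; issue ADD r4<-Add1 | r0:2,r1:8,r2:Add2,r3:0,r4:Add1
c4: issue ADD r0<-Add3 | r0:Add3,r1:8,r2:Add2,r3:0,r4:Add1
c5: CDB Add1=16; issue ADD r4<-Add1 | r0:Add3,r1:8,r2:Add2,r3:0,r4:Add1
c6: CDB Add2=7; issue MUL r0<-Mul1 | r0:Mul1,r1:8,r2:7,r3:0,r4:Add1
c7: - | r0:Mul1,r1:8,r2:7,r3:0,r4:Add1
c8: CDB Add1=23 | r0:Mul1,r1:8,r2:7,r3:0,r4:23
c9: CDB Add3=15 | r0:Mul1,r1:8,r2:7,r3:0,r4:23
c10: - | r0:Mul1,r1:8,r2:7,r3:0,r4:23
c11: - | r0:Mul1,r1:8,r2:7,r3:0,r4:23
c12: - | r0:Mul1,r1:8,r2:7,r3:0,r4:23

STATUS = VALUE 23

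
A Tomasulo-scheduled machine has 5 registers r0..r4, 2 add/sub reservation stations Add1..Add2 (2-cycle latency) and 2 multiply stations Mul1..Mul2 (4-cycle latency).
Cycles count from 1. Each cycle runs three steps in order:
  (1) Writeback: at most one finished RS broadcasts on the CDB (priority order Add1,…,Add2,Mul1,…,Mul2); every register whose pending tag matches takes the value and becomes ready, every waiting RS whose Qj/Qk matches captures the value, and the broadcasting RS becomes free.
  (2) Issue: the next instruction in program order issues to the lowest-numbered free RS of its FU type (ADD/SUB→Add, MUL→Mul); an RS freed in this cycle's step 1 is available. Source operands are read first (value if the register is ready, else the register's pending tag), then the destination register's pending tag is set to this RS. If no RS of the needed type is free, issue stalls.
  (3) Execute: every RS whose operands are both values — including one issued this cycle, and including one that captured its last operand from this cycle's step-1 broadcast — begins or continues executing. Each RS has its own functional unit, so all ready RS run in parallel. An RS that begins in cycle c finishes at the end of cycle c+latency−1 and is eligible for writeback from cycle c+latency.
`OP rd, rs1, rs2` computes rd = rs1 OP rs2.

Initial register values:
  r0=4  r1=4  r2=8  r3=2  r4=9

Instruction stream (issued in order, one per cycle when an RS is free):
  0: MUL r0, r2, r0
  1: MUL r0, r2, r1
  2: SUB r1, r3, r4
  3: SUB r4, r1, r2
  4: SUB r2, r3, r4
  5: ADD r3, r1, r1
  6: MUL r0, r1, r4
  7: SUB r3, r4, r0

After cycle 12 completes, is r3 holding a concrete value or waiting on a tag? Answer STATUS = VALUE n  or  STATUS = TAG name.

c1: issue MUL r0<-Mul1 | r0:Mul1,r1:4,r2:8,r3:2,r4:9
c2: issue MUL r0<-Mul2 | r0:Mul2,r1:4,r2:8,r3:2,r4:9
c3: issue SUB r1<-Add1 | r0:Mul2,r1:Add1,r2:8,r3:2,r4:9
c4: issue SUB r4<-Add2 | r0:Mul2,r1:Add1,r2:8,r3:2,r4:Add2
c5: CDB Add1=-7; issue SUB r2<-Add1 | r0:Mul2,r1:-7,r2:Add1,r3:2,r4:Add2
c6: CDB Mul1=32; stall | r0:Mul2,r1:-7,r2:Add1,r3:2,r4:Add2
c7: CDB Add2=-15; issue ADD r3<-Add2 | r0:Mul2,r1:-7,r2:Add1,r3:Add2,r4:-15
c8: CDB Mul2=32; issue MUL r0<-Mul1 | r0:Mul1,r1:-7,r2:Add1,r3:Add2,r4:-15
c9: CDB Add1=17; issue SUB r3<-Add1 | r0:Mul1,r1:-7,r2:17,r3:Add1,r4:-15
c10: CDB Add2=-14 | r0:Mul1,r1:-7,r2:17,r3:Add1,r4:-15
c11: - | r0:Mul1,r1:-7,r2:17,r3:Add1,r4:-15
c12: CDB Mul1=105 | r0:105,r1:-7,r2:17,r3:Add1,r4:-15

STATUS = TAG Add1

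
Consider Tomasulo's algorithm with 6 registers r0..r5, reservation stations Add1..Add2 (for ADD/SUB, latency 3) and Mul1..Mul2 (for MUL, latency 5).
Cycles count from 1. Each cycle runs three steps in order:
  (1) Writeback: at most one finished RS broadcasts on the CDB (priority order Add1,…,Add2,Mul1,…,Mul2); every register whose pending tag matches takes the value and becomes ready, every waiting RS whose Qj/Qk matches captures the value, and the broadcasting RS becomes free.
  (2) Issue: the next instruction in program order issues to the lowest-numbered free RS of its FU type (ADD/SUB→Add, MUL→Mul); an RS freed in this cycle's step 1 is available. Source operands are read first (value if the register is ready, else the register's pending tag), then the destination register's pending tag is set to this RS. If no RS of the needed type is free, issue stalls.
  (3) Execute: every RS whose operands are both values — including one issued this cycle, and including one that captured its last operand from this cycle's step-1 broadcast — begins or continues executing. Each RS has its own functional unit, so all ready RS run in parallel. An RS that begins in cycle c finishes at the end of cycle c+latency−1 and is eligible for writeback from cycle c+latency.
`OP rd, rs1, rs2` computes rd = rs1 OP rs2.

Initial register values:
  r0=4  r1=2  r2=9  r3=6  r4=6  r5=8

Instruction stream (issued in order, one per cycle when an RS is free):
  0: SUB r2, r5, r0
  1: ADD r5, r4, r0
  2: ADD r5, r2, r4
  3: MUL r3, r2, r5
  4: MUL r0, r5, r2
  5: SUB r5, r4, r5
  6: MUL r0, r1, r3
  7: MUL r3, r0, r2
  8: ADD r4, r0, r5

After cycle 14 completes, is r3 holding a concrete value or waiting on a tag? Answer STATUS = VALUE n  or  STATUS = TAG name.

STATUS = TAG Mul2

c1: issue SUB r2<-Add1 | r0:4,r1:2,r2:Add1,r3:6,r4:6,r5:8
c2: issue ADD r5<-Add2 | r0:4,r1:2,r2:Add1,r3:6,r4:6,r5:Add2
c3: stall | r0:4,r1:2,r2:Add1,r3:6,r4:6,r5:Add2
c4: CDB Add1=4; issue ADD r5<-Add1 | r0:4,r1:2,r2:4,r3:6,r4:6,r5:Add1
c5: CDB Add2=10; issue MUL r3<-Mul1 | r0:4,r1:2,r2:4,r3:Mul1,r4:6,r5:Add1
c6: issue MUL r0<-Mul2 | r0:Mul2,r1:2,r2:4,r3:Mul1,r4:6,r5:Add1
c7: CDB Add1=10; issue SUB r5<-Add1 | r0:Mul2,r1:2,r2:4,r3:Mul1,r4:6,r5:Add1
c8: stall | r0:Mul2,r1:2,r2:4,r3:Mul1,r4:6,r5:Add1
c9: stall | r0:Mul2,r1:2,r2:4,r3:Mul1,r4:6,r5:Add1
c10: CDB Add1=-4; stall | r0:Mul2,r1:2,r2:4,r3:Mul1,r4:6,r5:-4
c11: stall | r0:Mul2,r1:2,r2:4,r3:Mul1,r4:6,r5:-4
c12: CDB Mul1=40; issue MUL r0<-Mul1 | r0:Mul1,r1:2,r2:4,r3:40,r4:6,r5:-4
c13: CDB Mul2=40; issue MUL r3<-Mul2 | r0:Mul1,r1:2,r2:4,r3:Mul2,r4:6,r5:-4
c14: issue ADD r4<-Add1 | r0:Mul1,r1:2,r2:4,r3:Mul2,r4:Add1,r5:-4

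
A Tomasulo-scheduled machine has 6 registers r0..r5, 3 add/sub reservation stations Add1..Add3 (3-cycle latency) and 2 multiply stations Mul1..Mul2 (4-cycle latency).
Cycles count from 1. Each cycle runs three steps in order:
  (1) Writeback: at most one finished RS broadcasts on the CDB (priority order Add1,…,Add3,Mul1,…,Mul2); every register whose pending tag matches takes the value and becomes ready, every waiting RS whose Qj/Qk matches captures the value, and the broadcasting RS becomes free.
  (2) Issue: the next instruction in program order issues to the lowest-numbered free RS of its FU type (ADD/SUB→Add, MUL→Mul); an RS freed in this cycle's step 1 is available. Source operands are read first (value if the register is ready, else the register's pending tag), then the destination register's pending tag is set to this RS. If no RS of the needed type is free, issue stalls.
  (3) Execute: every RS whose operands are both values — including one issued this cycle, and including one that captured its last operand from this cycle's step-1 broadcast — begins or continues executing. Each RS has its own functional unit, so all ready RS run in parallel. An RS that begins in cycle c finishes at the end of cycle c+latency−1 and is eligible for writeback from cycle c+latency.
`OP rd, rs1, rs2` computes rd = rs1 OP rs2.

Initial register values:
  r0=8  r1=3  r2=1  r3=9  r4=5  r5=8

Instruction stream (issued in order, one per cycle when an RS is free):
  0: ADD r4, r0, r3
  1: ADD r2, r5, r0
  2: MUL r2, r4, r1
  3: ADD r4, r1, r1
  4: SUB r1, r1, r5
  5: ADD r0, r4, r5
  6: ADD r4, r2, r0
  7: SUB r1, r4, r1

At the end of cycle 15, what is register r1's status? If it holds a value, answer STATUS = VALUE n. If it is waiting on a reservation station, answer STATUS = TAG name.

cycle 1: issue ADD r4<-Add1 // r0:8,r1:3,r2:1,r3:9,r4:Add1,r5:8
cycle 2: issue ADD r2<-Add2 // r0:8,r1:3,r2:Add2,r3:9,r4:Add1,r5:8
cycle 3: issue MUL r2<-Mul1 // r0:8,r1:3,r2:Mul1,r3:9,r4:Add1,r5:8
cycle 4: CDB Add1=17; issue ADD r4<-Add1 // r0:8,r1:3,r2:Mul1,r3:9,r4:Add1,r5:8
cycle 5: CDB Add2=16; issue SUB r1<-Add2 // r0:8,r1:Add2,r2:Mul1,r3:9,r4:Add1,r5:8
cycle 6: issue ADD r0<-Add3 // r0:Add3,r1:Add2,r2:Mul1,r3:9,r4:Add1,r5:8
cycle 7: CDB Add1=6; issue ADD r4<-Add1 // r0:Add3,r1:Add2,r2:Mul1,r3:9,r4:Add1,r5:8
cycle 8: CDB Add2=-5; issue SUB r1<-Add2 // r0:Add3,r1:Add2,r2:Mul1,r3:9,r4:Add1,r5:8
cycle 9: CDB Mul1=51 // r0:Add3,r1:Add2,r2:51,r3:9,r4:Add1,r5:8
cycle 10: CDB Add3=14 // r0:14,r1:Add2,r2:51,r3:9,r4:Add1,r5:8
cycle 11: - // r0:14,r1:Add2,r2:51,r3:9,r4:Add1,r5:8
cycle 12: - // r0:14,r1:Add2,r2:51,r3:9,r4:Add1,r5:8
cycle 13: CDB Add1=65 // r0:14,r1:Add2,r2:51,r3:9,r4:65,r5:8
cycle 14: - // r0:14,r1:Add2,r2:51,r3:9,r4:65,r5:8
cycle 15: - // r0:14,r1:Add2,r2:51,r3:9,r4:65,r5:8

STATUS = TAG Add2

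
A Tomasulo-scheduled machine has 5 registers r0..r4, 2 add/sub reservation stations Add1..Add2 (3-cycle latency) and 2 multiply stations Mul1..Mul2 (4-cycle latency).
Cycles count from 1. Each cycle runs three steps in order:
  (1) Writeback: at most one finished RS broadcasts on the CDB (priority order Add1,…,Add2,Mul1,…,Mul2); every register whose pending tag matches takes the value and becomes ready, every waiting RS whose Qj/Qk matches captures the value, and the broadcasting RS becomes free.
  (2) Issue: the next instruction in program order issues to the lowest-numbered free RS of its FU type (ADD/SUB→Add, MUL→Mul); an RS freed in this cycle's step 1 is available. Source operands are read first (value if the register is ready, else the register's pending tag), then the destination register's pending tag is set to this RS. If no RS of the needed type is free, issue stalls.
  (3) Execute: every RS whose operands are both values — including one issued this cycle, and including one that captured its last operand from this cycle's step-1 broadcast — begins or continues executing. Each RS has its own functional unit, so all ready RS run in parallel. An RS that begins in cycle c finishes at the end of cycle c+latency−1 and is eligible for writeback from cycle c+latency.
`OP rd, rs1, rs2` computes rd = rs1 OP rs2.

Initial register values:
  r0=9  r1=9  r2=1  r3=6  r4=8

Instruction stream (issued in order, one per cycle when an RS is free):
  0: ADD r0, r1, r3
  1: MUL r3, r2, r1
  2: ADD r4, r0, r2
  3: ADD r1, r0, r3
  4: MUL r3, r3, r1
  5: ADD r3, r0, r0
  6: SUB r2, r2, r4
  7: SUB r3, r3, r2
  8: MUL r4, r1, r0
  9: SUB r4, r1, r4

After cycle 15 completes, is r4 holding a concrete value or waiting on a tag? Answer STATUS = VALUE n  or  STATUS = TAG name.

STATUS = TAG Add1

  c1: issue ADD r0<-Add1  regs: r0:Add1,r1:9,r2:1,r3:6,r4:8
  c2: issue MUL r3<-Mul1  regs: r0:Add1,r1:9,r2:1,r3:Mul1,r4:8
  c3: issue ADD r4<-Add2  regs: r0:Add1,r1:9,r2:1,r3:Mul1,r4:Add2
  c4: CDB Add1=15; issue ADD r1<-Add1  regs: r0:15,r1:Add1,r2:1,r3:Mul1,r4:Add2
  c5: issue MUL r3<-Mul2  regs: r0:15,r1:Add1,r2:1,r3:Mul2,r4:Add2
  c6: CDB Mul1=9; stall  regs: r0:15,r1:Add1,r2:1,r3:Mul2,r4:Add2
  c7: CDB Add2=16; issue ADD r3<-Add2  regs: r0:15,r1:Add1,r2:1,r3:Add2,r4:16
  c8: stall  regs: r0:15,r1:Add1,r2:1,r3:Add2,r4:16
  c9: CDB Add1=24; issue SUB r2<-Add1  regs: r0:15,r1:24,r2:Add1,r3:Add2,r4:16
  c10: CDB Add2=30; issue SUB r3<-Add2  regs: r0:15,r1:24,r2:Add1,r3:Add2,r4:16
  c11: issue MUL r4<-Mul1  regs: r0:15,r1:24,r2:Add1,r3:Add2,r4:Mul1
  c12: CDB Add1=-15; issue SUB r4<-Add1  regs: r0:15,r1:24,r2:-15,r3:Add2,r4:Add1
  c13: CDB Mul2=216  regs: r0:15,r1:24,r2:-15,r3:Add2,r4:Add1
  c14: -  regs: r0:15,r1:24,r2:-15,r3:Add2,r4:Add1
  c15: CDB Add2=45  regs: r0:15,r1:24,r2:-15,r3:45,r4:Add1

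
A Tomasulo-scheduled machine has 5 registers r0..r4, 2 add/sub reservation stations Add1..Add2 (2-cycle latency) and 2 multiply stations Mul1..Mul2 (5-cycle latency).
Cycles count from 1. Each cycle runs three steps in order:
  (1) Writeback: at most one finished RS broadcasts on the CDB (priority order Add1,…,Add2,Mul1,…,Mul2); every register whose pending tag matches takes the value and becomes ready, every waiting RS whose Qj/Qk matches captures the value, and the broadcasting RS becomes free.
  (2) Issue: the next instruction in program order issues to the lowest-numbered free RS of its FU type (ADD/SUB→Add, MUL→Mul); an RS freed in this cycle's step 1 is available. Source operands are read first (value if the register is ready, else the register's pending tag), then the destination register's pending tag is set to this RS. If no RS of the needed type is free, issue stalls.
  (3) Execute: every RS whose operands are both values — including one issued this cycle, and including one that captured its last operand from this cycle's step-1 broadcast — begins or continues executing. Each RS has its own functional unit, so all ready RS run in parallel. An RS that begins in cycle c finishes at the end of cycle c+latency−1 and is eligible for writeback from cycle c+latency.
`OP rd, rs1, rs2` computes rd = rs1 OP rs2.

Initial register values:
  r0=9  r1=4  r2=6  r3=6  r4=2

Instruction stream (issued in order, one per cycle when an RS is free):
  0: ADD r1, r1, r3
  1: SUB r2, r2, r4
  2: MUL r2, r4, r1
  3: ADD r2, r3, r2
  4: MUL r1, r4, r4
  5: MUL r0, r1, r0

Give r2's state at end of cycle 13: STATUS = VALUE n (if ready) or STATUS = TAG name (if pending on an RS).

c1: issue ADD r1<-Add1 | r0:9,r1:Add1,r2:6,r3:6,r4:2
c2: issue SUB r2<-Add2 | r0:9,r1:Add1,r2:Add2,r3:6,r4:2
c3: CDB Add1=10; issue MUL r2<-Mul1 | r0:9,r1:10,r2:Mul1,r3:6,r4:2
c4: CDB Add2=4; issue ADD r2<-Add1 | r0:9,r1:10,r2:Add1,r3:6,r4:2
c5: issue MUL r1<-Mul2 | r0:9,r1:Mul2,r2:Add1,r3:6,r4:2
c6: stall | r0:9,r1:Mul2,r2:Add1,r3:6,r4:2
c7: stall | r0:9,r1:Mul2,r2:Add1,r3:6,r4:2
c8: CDB Mul1=20; issue MUL r0<-Mul1 | r0:Mul1,r1:Mul2,r2:Add1,r3:6,r4:2
c9: - | r0:Mul1,r1:Mul2,r2:Add1,r3:6,r4:2
c10: CDB Add1=26 | r0:Mul1,r1:Mul2,r2:26,r3:6,r4:2
c11: CDB Mul2=4 | r0:Mul1,r1:4,r2:26,r3:6,r4:2
c12: - | r0:Mul1,r1:4,r2:26,r3:6,r4:2
c13: - | r0:Mul1,r1:4,r2:26,r3:6,r4:2

STATUS = VALUE 26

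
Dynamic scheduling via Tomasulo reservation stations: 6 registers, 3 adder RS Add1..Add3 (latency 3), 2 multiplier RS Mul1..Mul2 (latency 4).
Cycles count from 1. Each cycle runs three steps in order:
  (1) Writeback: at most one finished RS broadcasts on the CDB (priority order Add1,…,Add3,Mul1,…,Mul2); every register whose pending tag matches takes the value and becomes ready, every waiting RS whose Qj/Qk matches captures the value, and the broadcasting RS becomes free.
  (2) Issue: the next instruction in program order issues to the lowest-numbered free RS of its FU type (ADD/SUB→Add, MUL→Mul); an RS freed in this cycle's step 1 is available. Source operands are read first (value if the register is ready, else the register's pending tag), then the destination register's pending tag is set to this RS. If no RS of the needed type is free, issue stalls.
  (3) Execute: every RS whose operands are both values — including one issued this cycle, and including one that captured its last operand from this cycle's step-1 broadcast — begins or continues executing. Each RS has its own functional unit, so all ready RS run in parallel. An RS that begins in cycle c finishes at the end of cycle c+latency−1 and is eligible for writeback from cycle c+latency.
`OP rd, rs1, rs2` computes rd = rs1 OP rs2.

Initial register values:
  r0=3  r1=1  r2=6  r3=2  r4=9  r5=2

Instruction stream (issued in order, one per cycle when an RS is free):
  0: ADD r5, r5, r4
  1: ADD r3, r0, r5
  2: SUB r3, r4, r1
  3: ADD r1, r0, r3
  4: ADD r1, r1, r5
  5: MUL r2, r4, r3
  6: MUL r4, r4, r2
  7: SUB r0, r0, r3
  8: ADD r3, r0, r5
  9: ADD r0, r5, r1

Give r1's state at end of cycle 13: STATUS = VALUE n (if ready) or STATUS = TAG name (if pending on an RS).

  c1: issue ADD r5<-Add1  regs: r0:3,r1:1,r2:6,r3:2,r4:9,r5:Add1
  c2: issue ADD r3<-Add2  regs: r0:3,r1:1,r2:6,r3:Add2,r4:9,r5:Add1
  c3: issue SUB r3<-Add3  regs: r0:3,r1:1,r2:6,r3:Add3,r4:9,r5:Add1
  c4: CDB Add1=11; issue ADD r1<-Add1  regs: r0:3,r1:Add1,r2:6,r3:Add3,r4:9,r5:11
  c5: stall  regs: r0:3,r1:Add1,r2:6,r3:Add3,r4:9,r5:11
  c6: CDB Add3=8; issue ADD r1<-Add3  regs: r0:3,r1:Add3,r2:6,r3:8,r4:9,r5:11
  c7: CDB Add2=14; issue MUL r2<-Mul1  regs: r0:3,r1:Add3,r2:Mul1,r3:8,r4:9,r5:11
  c8: issue MUL r4<-Mul2  regs: r0:3,r1:Add3,r2:Mul1,r3:8,r4:Mul2,r5:11
  c9: CDB Add1=11; issue SUB r0<-Add1  regs: r0:Add1,r1:Add3,r2:Mul1,r3:8,r4:Mul2,r5:11
  c10: issue ADD r3<-Add2  regs: r0:Add1,r1:Add3,r2:Mul1,r3:Add2,r4:Mul2,r5:11
  c11: CDB Mul1=72; stall  regs: r0:Add1,r1:Add3,r2:72,r3:Add2,r4:Mul2,r5:11
  c12: CDB Add1=-5; issue ADD r0<-Add1  regs: r0:Add1,r1:Add3,r2:72,r3:Add2,r4:Mul2,r5:11
  c13: CDB Add3=22  regs: r0:Add1,r1:22,r2:72,r3:Add2,r4:Mul2,r5:11

STATUS = VALUE 22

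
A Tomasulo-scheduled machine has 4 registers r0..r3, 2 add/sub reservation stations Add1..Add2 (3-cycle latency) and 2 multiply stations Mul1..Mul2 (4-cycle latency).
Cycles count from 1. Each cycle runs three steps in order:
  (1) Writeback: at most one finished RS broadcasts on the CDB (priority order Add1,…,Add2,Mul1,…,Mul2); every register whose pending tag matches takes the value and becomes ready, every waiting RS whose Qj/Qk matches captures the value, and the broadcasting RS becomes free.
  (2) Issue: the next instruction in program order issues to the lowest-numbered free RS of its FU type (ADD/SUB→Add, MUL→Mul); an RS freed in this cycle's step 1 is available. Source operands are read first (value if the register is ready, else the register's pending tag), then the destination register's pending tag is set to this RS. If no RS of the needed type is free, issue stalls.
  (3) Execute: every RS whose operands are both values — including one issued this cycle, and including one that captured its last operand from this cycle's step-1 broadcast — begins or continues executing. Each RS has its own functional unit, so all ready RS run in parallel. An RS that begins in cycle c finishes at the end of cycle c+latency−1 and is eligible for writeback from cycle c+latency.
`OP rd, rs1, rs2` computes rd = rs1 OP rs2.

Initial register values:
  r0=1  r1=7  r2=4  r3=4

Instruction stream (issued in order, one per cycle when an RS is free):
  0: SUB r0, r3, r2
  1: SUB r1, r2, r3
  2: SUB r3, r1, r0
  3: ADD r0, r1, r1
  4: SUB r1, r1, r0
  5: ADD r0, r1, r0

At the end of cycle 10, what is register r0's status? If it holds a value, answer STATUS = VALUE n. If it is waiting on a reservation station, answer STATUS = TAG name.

c1: issue SUB r0<-Add1 | r0:Add1,r1:7,r2:4,r3:4
c2: issue SUB r1<-Add2 | r0:Add1,r1:Add2,r2:4,r3:4
c3: stall | r0:Add1,r1:Add2,r2:4,r3:4
c4: CDB Add1=0; issue SUB r3<-Add1 | r0:0,r1:Add2,r2:4,r3:Add1
c5: CDB Add2=0; issue ADD r0<-Add2 | r0:Add2,r1:0,r2:4,r3:Add1
c6: stall | r0:Add2,r1:0,r2:4,r3:Add1
c7: stall | r0:Add2,r1:0,r2:4,r3:Add1
c8: CDB Add1=0; issue SUB r1<-Add1 | r0:Add2,r1:Add1,r2:4,r3:0
c9: CDB Add2=0; issue ADD r0<-Add2 | r0:Add2,r1:Add1,r2:4,r3:0
c10: - | r0:Add2,r1:Add1,r2:4,r3:0

STATUS = TAG Add2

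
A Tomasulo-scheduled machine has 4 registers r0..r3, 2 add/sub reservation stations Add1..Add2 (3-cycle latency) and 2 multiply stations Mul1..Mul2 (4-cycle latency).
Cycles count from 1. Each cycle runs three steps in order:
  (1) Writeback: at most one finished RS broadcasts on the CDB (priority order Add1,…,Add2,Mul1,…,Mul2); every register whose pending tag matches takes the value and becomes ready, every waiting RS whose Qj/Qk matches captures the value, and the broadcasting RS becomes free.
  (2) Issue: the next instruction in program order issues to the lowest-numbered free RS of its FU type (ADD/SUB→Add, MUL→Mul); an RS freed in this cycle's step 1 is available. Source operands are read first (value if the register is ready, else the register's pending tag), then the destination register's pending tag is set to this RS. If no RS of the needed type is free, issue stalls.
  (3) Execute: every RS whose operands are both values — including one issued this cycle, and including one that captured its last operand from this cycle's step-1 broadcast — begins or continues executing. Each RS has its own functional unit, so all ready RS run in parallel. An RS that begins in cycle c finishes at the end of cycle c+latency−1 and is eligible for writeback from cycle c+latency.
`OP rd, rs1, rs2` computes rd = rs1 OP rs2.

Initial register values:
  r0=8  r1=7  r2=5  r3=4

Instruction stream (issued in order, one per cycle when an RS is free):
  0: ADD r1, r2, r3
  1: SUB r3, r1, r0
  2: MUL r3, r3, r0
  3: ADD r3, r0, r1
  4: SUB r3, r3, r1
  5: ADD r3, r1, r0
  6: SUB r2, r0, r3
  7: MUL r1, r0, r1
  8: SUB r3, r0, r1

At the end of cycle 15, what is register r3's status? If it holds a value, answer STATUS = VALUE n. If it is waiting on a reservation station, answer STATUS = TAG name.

cycle 1: issue ADD r1<-Add1 // r0:8,r1:Add1,r2:5,r3:4
cycle 2: issue SUB r3<-Add2 // r0:8,r1:Add1,r2:5,r3:Add2
cycle 3: issue MUL r3<-Mul1 // r0:8,r1:Add1,r2:5,r3:Mul1
cycle 4: CDB Add1=9; issue ADD r3<-Add1 // r0:8,r1:9,r2:5,r3:Add1
cycle 5: stall // r0:8,r1:9,r2:5,r3:Add1
cycle 6: stall // r0:8,r1:9,r2:5,r3:Add1
cycle 7: CDB Add1=17; issue SUB r3<-Add1 // r0:8,r1:9,r2:5,r3:Add1
cycle 8: CDB Add2=1; issue ADD r3<-Add2 // r0:8,r1:9,r2:5,r3:Add2
cycle 9: stall // r0:8,r1:9,r2:5,r3:Add2
cycle 10: CDB Add1=8; issue SUB r2<-Add1 // r0:8,r1:9,r2:Add1,r3:Add2
cycle 11: CDB Add2=17; issue MUL r1<-Mul2 // r0:8,r1:Mul2,r2:Add1,r3:17
cycle 12: CDB Mul1=8; issue SUB r3<-Add2 // r0:8,r1:Mul2,r2:Add1,r3:Add2
cycle 13: - // r0:8,r1:Mul2,r2:Add1,r3:Add2
cycle 14: CDB Add1=-9 // r0:8,r1:Mul2,r2:-9,r3:Add2
cycle 15: CDB Mul2=72 // r0:8,r1:72,r2:-9,r3:Add2

STATUS = TAG Add2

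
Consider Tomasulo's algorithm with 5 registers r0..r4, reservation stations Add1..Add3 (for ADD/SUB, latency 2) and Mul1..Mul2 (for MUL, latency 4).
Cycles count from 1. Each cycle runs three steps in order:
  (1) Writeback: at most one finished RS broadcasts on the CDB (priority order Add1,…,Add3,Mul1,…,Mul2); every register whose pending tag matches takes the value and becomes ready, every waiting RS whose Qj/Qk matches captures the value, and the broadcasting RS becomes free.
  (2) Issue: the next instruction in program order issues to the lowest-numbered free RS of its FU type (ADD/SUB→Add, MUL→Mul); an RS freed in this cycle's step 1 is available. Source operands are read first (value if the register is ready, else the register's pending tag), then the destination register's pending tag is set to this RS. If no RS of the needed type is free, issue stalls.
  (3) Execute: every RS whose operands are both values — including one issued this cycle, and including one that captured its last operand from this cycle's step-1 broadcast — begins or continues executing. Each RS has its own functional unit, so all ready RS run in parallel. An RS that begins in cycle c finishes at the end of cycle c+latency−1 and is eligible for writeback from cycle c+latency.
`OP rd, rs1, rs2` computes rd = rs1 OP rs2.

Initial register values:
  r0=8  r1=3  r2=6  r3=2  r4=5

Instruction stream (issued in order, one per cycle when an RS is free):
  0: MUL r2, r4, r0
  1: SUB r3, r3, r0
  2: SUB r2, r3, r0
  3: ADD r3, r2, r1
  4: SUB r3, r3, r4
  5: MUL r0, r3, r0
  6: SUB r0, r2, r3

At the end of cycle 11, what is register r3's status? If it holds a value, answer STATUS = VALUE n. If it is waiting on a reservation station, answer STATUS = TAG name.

c1: issue MUL r2<-Mul1 | r0:8,r1:3,r2:Mul1,r3:2,r4:5
c2: issue SUB r3<-Add1 | r0:8,r1:3,r2:Mul1,r3:Add1,r4:5
c3: issue SUB r2<-Add2 | r0:8,r1:3,r2:Add2,r3:Add1,r4:5
c4: CDB Add1=-6; issue ADD r3<-Add1 | r0:8,r1:3,r2:Add2,r3:Add1,r4:5
c5: CDB Mul1=40; issue SUB r3<-Add3 | r0:8,r1:3,r2:Add2,r3:Add3,r4:5
c6: CDB Add2=-14; issue MUL r0<-Mul1 | r0:Mul1,r1:3,r2:-14,r3:Add3,r4:5
c7: issue SUB r0<-Add2 | r0:Add2,r1:3,r2:-14,r3:Add3,r4:5
c8: CDB Add1=-11 | r0:Add2,r1:3,r2:-14,r3:Add3,r4:5
c9: - | r0:Add2,r1:3,r2:-14,r3:Add3,r4:5
c10: CDB Add3=-16 | r0:Add2,r1:3,r2:-14,r3:-16,r4:5
c11: - | r0:Add2,r1:3,r2:-14,r3:-16,r4:5

STATUS = VALUE -16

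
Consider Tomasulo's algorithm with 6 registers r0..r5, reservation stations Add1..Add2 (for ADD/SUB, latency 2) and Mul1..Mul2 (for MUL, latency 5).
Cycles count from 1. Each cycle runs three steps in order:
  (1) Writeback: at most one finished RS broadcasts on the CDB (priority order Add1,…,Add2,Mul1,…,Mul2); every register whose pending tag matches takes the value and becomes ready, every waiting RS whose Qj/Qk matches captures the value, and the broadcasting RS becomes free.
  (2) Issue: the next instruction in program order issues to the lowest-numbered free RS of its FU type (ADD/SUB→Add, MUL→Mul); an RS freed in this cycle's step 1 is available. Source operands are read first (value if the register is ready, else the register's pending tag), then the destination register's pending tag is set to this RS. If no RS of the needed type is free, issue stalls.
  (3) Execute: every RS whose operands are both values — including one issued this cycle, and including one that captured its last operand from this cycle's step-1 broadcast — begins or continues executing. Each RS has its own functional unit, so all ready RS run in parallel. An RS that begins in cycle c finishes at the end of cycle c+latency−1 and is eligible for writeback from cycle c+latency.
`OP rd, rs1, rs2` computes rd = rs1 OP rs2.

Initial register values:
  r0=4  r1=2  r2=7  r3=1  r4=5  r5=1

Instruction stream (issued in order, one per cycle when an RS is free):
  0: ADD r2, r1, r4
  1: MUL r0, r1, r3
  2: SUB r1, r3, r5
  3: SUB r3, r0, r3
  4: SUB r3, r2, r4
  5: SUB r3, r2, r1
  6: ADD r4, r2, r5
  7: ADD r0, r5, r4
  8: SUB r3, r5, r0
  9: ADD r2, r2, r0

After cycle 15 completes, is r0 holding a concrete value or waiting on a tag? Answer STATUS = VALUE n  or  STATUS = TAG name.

STATUS = VALUE 9

  c1: issue ADD r2<-Add1  regs: r0:4,r1:2,r2:Add1,r3:1,r4:5,r5:1
  c2: issue MUL r0<-Mul1  regs: r0:Mul1,r1:2,r2:Add1,r3:1,r4:5,r5:1
  c3: CDB Add1=7; issue SUB r1<-Add1  regs: r0:Mul1,r1:Add1,r2:7,r3:1,r4:5,r5:1
  c4: issue SUB r3<-Add2  regs: r0:Mul1,r1:Add1,r2:7,r3:Add2,r4:5,r5:1
  c5: CDB Add1=0; issue SUB r3<-Add1  regs: r0:Mul1,r1:0,r2:7,r3:Add1,r4:5,r5:1
  c6: stall  regs: r0:Mul1,r1:0,r2:7,r3:Add1,r4:5,r5:1
  c7: CDB Add1=2; issue SUB r3<-Add1  regs: r0:Mul1,r1:0,r2:7,r3:Add1,r4:5,r5:1
  c8: CDB Mul1=2; stall  regs: r0:2,r1:0,r2:7,r3:Add1,r4:5,r5:1
  c9: CDB Add1=7; issue ADD r4<-Add1  regs: r0:2,r1:0,r2:7,r3:7,r4:Add1,r5:1
  c10: CDB Add2=1; issue ADD r0<-Add2  regs: r0:Add2,r1:0,r2:7,r3:7,r4:Add1,r5:1
  c11: CDB Add1=8; issue SUB r3<-Add1  regs: r0:Add2,r1:0,r2:7,r3:Add1,r4:8,r5:1
  c12: stall  regs: r0:Add2,r1:0,r2:7,r3:Add1,r4:8,r5:1
  c13: CDB Add2=9; issue ADD r2<-Add2  regs: r0:9,r1:0,r2:Add2,r3:Add1,r4:8,r5:1
  c14: -  regs: r0:9,r1:0,r2:Add2,r3:Add1,r4:8,r5:1
  c15: CDB Add1=-8  regs: r0:9,r1:0,r2:Add2,r3:-8,r4:8,r5:1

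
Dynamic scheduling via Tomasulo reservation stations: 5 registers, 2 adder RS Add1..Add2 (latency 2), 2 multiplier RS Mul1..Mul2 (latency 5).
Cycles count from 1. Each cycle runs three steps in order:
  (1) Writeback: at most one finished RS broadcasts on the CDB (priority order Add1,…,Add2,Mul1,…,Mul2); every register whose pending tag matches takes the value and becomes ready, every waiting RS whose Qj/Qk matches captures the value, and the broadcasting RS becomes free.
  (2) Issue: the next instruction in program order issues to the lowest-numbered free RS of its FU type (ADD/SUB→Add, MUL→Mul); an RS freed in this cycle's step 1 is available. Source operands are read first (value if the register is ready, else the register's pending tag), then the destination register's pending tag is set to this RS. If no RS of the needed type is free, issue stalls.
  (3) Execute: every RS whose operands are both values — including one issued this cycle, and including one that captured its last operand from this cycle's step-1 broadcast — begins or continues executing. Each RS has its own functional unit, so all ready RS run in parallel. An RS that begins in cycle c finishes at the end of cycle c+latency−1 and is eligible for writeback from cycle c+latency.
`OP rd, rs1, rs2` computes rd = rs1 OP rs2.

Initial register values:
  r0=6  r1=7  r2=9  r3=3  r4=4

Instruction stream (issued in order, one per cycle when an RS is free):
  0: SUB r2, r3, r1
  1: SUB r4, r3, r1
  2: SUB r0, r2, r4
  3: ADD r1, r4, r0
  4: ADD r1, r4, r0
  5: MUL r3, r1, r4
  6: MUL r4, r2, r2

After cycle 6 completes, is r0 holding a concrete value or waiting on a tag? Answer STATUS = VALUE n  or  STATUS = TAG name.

cycle 1: issue SUB r2<-Add1 // r0:6,r1:7,r2:Add1,r3:3,r4:4
cycle 2: issue SUB r4<-Add2 // r0:6,r1:7,r2:Add1,r3:3,r4:Add2
cycle 3: CDB Add1=-4; issue SUB r0<-Add1 // r0:Add1,r1:7,r2:-4,r3:3,r4:Add2
cycle 4: CDB Add2=-4; issue ADD r1<-Add2 // r0:Add1,r1:Add2,r2:-4,r3:3,r4:-4
cycle 5: stall // r0:Add1,r1:Add2,r2:-4,r3:3,r4:-4
cycle 6: CDB Add1=0; issue ADD r1<-Add1 // r0:0,r1:Add1,r2:-4,r3:3,r4:-4

STATUS = VALUE 0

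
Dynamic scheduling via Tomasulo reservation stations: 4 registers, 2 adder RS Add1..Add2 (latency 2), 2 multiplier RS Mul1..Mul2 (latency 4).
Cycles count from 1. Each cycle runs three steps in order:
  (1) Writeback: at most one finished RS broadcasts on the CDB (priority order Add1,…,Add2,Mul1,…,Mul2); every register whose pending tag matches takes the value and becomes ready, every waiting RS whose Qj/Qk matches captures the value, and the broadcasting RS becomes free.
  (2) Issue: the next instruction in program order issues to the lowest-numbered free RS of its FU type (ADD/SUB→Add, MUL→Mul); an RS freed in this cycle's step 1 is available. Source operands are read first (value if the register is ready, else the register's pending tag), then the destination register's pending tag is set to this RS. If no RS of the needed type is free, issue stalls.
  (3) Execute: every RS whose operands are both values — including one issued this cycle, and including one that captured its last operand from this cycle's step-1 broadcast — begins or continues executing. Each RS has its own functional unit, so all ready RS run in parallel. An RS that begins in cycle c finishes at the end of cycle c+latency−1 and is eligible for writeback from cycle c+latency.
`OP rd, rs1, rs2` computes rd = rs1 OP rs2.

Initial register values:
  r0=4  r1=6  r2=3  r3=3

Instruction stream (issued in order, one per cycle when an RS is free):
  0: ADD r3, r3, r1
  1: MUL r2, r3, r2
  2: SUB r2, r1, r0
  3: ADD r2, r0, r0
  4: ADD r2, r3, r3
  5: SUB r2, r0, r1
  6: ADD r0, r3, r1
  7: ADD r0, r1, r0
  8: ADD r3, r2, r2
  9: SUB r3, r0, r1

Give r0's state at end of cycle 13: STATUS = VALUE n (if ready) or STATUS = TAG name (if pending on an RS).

c1: issue ADD r3<-Add1 | r0:4,r1:6,r2:3,r3:Add1
c2: issue MUL r2<-Mul1 | r0:4,r1:6,r2:Mul1,r3:Add1
c3: CDB Add1=9; issue SUB r2<-Add1 | r0:4,r1:6,r2:Add1,r3:9
c4: issue ADD r2<-Add2 | r0:4,r1:6,r2:Add2,r3:9
c5: CDB Add1=2; issue ADD r2<-Add1 | r0:4,r1:6,r2:Add1,r3:9
c6: CDB Add2=8; issue SUB r2<-Add2 | r0:4,r1:6,r2:Add2,r3:9
c7: CDB Add1=18; issue ADD r0<-Add1 | r0:Add1,r1:6,r2:Add2,r3:9
c8: CDB Add2=-2; issue ADD r0<-Add2 | r0:Add2,r1:6,r2:-2,r3:9
c9: CDB Add1=15; issue ADD r3<-Add1 | r0:Add2,r1:6,r2:-2,r3:Add1
c10: CDB Mul1=27; stall | r0:Add2,r1:6,r2:-2,r3:Add1
c11: CDB Add1=-4; issue SUB r3<-Add1 | r0:Add2,r1:6,r2:-2,r3:Add1
c12: CDB Add2=21 | r0:21,r1:6,r2:-2,r3:Add1
c13: - | r0:21,r1:6,r2:-2,r3:Add1

STATUS = VALUE 21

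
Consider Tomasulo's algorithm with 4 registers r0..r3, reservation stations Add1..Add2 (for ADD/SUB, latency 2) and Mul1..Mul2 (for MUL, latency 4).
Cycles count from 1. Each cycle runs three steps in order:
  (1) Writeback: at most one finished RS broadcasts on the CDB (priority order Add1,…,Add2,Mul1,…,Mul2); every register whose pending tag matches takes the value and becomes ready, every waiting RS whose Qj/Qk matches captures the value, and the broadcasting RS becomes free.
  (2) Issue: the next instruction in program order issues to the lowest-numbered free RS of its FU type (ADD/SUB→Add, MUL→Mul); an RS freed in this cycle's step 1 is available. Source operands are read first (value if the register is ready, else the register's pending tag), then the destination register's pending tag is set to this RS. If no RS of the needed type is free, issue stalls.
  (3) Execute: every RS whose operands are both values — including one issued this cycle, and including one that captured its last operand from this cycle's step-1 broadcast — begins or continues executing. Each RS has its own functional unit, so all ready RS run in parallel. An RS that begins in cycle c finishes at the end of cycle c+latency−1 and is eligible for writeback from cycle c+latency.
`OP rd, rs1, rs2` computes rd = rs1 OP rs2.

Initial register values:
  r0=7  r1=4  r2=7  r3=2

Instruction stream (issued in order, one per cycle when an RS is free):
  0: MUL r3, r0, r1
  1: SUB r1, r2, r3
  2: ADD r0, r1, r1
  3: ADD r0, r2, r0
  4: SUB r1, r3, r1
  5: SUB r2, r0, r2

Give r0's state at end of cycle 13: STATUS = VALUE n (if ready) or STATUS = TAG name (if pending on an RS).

STATUS = VALUE -35

  c1: issue MUL r3<-Mul1  regs: r0:7,r1:4,r2:7,r3:Mul1
  c2: issue SUB r1<-Add1  regs: r0:7,r1:Add1,r2:7,r3:Mul1
  c3: issue ADD r0<-Add2  regs: r0:Add2,r1:Add1,r2:7,r3:Mul1
  c4: stall  regs: r0:Add2,r1:Add1,r2:7,r3:Mul1
  c5: CDB Mul1=28; stall  regs: r0:Add2,r1:Add1,r2:7,r3:28
  c6: stall  regs: r0:Add2,r1:Add1,r2:7,r3:28
  c7: CDB Add1=-21; issue ADD r0<-Add1  regs: r0:Add1,r1:-21,r2:7,r3:28
  c8: stall  regs: r0:Add1,r1:-21,r2:7,r3:28
  c9: CDB Add2=-42; issue SUB r1<-Add2  regs: r0:Add1,r1:Add2,r2:7,r3:28
  c10: stall  regs: r0:Add1,r1:Add2,r2:7,r3:28
  c11: CDB Add1=-35; issue SUB r2<-Add1  regs: r0:-35,r1:Add2,r2:Add1,r3:28
  c12: CDB Add2=49  regs: r0:-35,r1:49,r2:Add1,r3:28
  c13: CDB Add1=-42  regs: r0:-35,r1:49,r2:-42,r3:28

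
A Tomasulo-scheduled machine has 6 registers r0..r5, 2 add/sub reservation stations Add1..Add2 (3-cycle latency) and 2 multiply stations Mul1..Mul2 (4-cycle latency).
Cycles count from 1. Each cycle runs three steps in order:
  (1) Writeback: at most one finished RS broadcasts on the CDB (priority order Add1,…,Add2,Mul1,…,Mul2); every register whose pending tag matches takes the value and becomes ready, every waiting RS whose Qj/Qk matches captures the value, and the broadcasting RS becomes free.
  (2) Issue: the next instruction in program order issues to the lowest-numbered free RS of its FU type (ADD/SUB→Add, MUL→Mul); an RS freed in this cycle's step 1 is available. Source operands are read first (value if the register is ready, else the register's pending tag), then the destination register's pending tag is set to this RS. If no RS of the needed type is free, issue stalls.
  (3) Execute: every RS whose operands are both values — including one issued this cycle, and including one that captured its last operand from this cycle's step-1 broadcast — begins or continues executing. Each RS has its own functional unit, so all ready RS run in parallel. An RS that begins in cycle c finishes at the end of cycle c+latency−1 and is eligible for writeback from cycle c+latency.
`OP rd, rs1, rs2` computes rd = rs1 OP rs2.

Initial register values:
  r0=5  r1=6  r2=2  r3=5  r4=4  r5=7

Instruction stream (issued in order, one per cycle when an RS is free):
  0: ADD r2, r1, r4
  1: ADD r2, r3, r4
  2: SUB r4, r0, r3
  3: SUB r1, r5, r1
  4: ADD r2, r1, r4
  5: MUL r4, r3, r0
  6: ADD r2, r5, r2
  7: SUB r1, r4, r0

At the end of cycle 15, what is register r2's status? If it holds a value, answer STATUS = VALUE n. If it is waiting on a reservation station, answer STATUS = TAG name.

  c1: issue ADD r2<-Add1  regs: r0:5,r1:6,r2:Add1,r3:5,r4:4,r5:7
  c2: issue ADD r2<-Add2  regs: r0:5,r1:6,r2:Add2,r3:5,r4:4,r5:7
  c3: stall  regs: r0:5,r1:6,r2:Add2,r3:5,r4:4,r5:7
  c4: CDB Add1=10; issue SUB r4<-Add1  regs: r0:5,r1:6,r2:Add2,r3:5,r4:Add1,r5:7
  c5: CDB Add2=9; issue SUB r1<-Add2  regs: r0:5,r1:Add2,r2:9,r3:5,r4:Add1,r5:7
  c6: stall  regs: r0:5,r1:Add2,r2:9,r3:5,r4:Add1,r5:7
  c7: CDB Add1=0; issue ADD r2<-Add1  regs: r0:5,r1:Add2,r2:Add1,r3:5,r4:0,r5:7
  c8: CDB Add2=1; issue MUL r4<-Mul1  regs: r0:5,r1:1,r2:Add1,r3:5,r4:Mul1,r5:7
  c9: issue ADD r2<-Add2  regs: r0:5,r1:1,r2:Add2,r3:5,r4:Mul1,r5:7
  c10: stall  regs: r0:5,r1:1,r2:Add2,r3:5,r4:Mul1,r5:7
  c11: CDB Add1=1; issue SUB r1<-Add1  regs: r0:5,r1:Add1,r2:Add2,r3:5,r4:Mul1,r5:7
  c12: CDB Mul1=25  regs: r0:5,r1:Add1,r2:Add2,r3:5,r4:25,r5:7
  c13: -  regs: r0:5,r1:Add1,r2:Add2,r3:5,r4:25,r5:7
  c14: CDB Add2=8  regs: r0:5,r1:Add1,r2:8,r3:5,r4:25,r5:7
  c15: CDB Add1=20  regs: r0:5,r1:20,r2:8,r3:5,r4:25,r5:7

STATUS = VALUE 8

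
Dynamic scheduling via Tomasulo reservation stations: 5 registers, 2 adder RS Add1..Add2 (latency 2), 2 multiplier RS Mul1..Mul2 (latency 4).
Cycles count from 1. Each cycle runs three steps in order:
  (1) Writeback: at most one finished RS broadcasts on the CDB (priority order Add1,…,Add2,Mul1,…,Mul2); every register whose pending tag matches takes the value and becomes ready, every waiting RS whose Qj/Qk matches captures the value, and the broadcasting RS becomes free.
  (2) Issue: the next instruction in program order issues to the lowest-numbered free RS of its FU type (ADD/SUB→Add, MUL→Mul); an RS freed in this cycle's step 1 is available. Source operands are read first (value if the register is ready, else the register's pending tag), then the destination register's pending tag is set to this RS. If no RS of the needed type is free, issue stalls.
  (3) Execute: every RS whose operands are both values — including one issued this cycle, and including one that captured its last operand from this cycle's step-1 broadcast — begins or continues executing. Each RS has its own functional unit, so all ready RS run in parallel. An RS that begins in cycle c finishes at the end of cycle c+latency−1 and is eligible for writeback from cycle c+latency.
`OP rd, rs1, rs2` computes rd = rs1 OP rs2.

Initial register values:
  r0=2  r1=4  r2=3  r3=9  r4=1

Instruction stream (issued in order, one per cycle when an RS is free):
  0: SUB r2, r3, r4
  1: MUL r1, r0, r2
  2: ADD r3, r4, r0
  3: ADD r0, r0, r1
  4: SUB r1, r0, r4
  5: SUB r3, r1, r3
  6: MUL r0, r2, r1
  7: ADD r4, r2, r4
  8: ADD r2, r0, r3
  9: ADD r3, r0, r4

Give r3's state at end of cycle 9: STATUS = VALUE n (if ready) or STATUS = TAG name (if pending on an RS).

c1: issue SUB r2<-Add1 | r0:2,r1:4,r2:Add1,r3:9,r4:1
c2: issue MUL r1<-Mul1 | r0:2,r1:Mul1,r2:Add1,r3:9,r4:1
c3: CDB Add1=8; issue ADD r3<-Add1 | r0:2,r1:Mul1,r2:8,r3:Add1,r4:1
c4: issue ADD r0<-Add2 | r0:Add2,r1:Mul1,r2:8,r3:Add1,r4:1
c5: CDB Add1=3; issue SUB r1<-Add1 | r0:Add2,r1:Add1,r2:8,r3:3,r4:1
c6: stall | r0:Add2,r1:Add1,r2:8,r3:3,r4:1
c7: CDB Mul1=16; stall | r0:Add2,r1:Add1,r2:8,r3:3,r4:1
c8: stall | r0:Add2,r1:Add1,r2:8,r3:3,r4:1
c9: CDB Add2=18; issue SUB r3<-Add2 | r0:18,r1:Add1,r2:8,r3:Add2,r4:1

STATUS = TAG Add2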